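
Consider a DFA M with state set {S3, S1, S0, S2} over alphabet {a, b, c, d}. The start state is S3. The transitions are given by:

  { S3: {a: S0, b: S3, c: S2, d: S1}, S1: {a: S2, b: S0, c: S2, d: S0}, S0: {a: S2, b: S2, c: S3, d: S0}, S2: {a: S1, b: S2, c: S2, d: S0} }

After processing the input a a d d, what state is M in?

S0

Trace: S3 -a-> S0 -a-> S2 -d-> S0 -d-> S0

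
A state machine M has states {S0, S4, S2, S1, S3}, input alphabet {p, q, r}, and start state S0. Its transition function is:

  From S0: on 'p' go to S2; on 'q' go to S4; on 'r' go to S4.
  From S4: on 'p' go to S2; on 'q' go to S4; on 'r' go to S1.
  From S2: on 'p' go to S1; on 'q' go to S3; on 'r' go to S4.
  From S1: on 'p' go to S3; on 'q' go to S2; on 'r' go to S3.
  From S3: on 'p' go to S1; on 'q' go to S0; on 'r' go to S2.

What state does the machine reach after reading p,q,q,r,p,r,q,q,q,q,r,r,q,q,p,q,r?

S2

S0 → S2 → S3 → S0 → S4 → S2 → S4 → S4 → S4 → S4 → S4 → S1 → S3 → S0 → S4 → S2 → S3 → S2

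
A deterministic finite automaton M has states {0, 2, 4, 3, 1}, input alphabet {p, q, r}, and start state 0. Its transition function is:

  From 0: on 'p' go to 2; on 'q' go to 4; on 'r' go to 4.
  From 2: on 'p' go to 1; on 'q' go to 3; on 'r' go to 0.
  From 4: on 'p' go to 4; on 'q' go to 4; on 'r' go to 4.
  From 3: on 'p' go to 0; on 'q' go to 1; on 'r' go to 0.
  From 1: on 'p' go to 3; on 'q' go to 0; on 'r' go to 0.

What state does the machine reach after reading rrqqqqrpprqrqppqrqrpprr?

4

0 → 4 → 4 → 4 → 4 → 4 → 4 → 4 → 4 → 4 → 4 → 4 → 4 → 4 → 4 → 4 → 4 → 4 → 4 → 4 → 4 → 4 → 4 → 4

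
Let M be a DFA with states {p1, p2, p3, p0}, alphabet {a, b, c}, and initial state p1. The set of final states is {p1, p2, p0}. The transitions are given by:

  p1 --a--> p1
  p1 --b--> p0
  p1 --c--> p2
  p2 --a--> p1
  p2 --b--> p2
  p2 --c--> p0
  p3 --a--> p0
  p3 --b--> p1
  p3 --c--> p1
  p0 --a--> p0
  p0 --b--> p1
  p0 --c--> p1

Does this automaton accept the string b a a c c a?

Trace: p1 -b-> p0 -a-> p0 -a-> p0 -c-> p1 -c-> p2 -a-> p1
End state p1 is accepting.

Yes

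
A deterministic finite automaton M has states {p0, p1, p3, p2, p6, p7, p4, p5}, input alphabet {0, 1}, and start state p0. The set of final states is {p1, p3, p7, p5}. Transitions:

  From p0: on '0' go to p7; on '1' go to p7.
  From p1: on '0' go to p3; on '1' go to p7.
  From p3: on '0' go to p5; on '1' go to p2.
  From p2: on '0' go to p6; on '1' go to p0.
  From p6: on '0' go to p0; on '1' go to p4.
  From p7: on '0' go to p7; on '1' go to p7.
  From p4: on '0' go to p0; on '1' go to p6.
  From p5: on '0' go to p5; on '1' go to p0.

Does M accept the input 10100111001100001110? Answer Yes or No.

start at p0
read '1': p0 → p7
read '0': p7 → p7
read '1': p7 → p7
read '0': p7 → p7
read '0': p7 → p7
read '1': p7 → p7
read '1': p7 → p7
read '1': p7 → p7
read '0': p7 → p7
read '0': p7 → p7
read '1': p7 → p7
read '1': p7 → p7
read '0': p7 → p7
read '0': p7 → p7
read '0': p7 → p7
read '0': p7 → p7
read '1': p7 → p7
read '1': p7 → p7
read '1': p7 → p7
read '0': p7 → p7
End state p7 is accepting.

Yes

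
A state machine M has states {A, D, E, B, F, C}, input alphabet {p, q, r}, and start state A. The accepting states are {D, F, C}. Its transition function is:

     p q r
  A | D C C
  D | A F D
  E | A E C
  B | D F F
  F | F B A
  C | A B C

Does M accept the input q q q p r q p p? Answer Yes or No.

Trace: A -q-> C -q-> B -q-> F -p-> F -r-> A -q-> C -p-> A -p-> D
End state D is accepting.

Yes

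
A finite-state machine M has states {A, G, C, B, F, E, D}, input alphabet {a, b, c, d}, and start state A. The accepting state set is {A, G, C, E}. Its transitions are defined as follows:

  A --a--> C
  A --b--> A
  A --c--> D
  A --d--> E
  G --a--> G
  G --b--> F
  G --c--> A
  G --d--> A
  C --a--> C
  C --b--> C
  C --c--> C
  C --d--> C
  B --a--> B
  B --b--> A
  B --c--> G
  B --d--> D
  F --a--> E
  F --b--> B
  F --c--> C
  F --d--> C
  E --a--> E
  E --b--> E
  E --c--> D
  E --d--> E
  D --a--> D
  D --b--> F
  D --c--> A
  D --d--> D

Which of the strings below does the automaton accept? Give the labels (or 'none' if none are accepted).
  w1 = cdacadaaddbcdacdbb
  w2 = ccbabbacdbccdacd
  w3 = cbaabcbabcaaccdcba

w1: A → D → D → D → A → C → C → C → C → C → C → C → C → C → C → C → C → C → C  → end C, accepted
w2: A → D → A → A → C → C → C → C → C → C → C → C → C → C → C → C → C  → end C, accepted
w3: A → D → F → E → E → E → D → F → E → E → D → D → D → A → D → D → A → A → C  → end C, accepted

w1, w2, w3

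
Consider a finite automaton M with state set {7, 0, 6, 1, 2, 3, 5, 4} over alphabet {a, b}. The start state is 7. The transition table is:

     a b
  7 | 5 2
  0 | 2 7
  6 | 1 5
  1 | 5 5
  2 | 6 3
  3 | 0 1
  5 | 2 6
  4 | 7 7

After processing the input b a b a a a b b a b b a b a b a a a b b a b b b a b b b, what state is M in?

7 → 2 → 6 → 5 → 2 → 6 → 1 → 5 → 6 → 1 → 5 → 6 → 1 → 5 → 2 → 3 → 0 → 2 → 6 → 5 → 6 → 1 → 5 → 6 → 5 → 2 → 3 → 1 → 5

5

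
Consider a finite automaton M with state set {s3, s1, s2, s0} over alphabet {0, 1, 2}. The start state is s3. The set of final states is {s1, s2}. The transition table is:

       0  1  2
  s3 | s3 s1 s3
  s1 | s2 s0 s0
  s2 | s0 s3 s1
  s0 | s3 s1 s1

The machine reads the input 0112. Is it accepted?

Yes

Trace: s3 -0-> s3 -1-> s1 -1-> s0 -2-> s1
End state s1 is accepting.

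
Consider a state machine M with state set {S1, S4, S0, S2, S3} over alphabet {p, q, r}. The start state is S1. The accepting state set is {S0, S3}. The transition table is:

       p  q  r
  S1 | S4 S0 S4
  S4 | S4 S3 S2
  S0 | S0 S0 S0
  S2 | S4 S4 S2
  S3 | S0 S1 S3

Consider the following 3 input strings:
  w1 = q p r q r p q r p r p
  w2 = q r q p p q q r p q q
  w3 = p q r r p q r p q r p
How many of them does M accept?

w1:
  start at S1
  read 'q': S1 → S0
  read 'p': S0 → S0
  read 'r': S0 → S0
  read 'q': S0 → S0
  read 'r': S0 → S0
  read 'p': S0 → S0
  read 'q': S0 → S0
  read 'r': S0 → S0
  read 'p': S0 → S0
  read 'r': S0 → S0
  read 'p': S0 → S0
  end S0, accepted
w2:
  start at S1
  read 'q': S1 → S0
  read 'r': S0 → S0
  read 'q': S0 → S0
  read 'p': S0 → S0
  read 'p': S0 → S0
  read 'q': S0 → S0
  read 'q': S0 → S0
  read 'r': S0 → S0
  read 'p': S0 → S0
  read 'q': S0 → S0
  read 'q': S0 → S0
  end S0, accepted
w3:
  start at S1
  read 'p': S1 → S4
  read 'q': S4 → S3
  read 'r': S3 → S3
  read 'r': S3 → S3
  read 'p': S3 → S0
  read 'q': S0 → S0
  read 'r': S0 → S0
  read 'p': S0 → S0
  read 'q': S0 → S0
  read 'r': S0 → S0
  read 'p': S0 → S0
  end S0, accepted

3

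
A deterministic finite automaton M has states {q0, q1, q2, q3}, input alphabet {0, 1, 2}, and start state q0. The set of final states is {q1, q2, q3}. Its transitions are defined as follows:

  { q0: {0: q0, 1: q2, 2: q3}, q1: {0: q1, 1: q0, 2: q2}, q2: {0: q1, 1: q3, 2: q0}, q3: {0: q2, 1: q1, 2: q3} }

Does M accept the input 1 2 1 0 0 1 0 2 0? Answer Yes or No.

q0 → q2 → q0 → q2 → q1 → q1 → q0 → q0 → q3 → q2
End state q2 is accepting.

Yes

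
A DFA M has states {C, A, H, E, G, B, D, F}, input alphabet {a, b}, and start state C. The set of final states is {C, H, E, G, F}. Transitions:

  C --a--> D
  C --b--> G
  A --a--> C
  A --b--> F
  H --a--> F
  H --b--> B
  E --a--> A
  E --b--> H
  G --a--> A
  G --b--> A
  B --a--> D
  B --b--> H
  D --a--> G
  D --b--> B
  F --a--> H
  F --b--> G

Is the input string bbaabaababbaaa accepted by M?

C → G → A → C → D → B → D → G → A → C → G → A → C → D → G
End state G is accepting.

Yes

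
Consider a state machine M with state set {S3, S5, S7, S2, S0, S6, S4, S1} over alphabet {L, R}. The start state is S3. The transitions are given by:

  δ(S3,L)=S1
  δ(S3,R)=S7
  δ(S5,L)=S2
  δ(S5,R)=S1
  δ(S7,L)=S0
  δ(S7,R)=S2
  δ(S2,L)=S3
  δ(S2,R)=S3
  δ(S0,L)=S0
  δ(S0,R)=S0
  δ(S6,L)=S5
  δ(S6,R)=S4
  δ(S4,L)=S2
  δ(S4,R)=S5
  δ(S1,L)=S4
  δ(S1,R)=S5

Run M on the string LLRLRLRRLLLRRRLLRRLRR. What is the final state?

S1

S3 → S1 → S4 → S5 → S2 → S3 → S1 → S5 → S1 → S4 → S2 → S3 → S7 → S2 → S3 → S1 → S4 → S5 → S1 → S4 → S5 → S1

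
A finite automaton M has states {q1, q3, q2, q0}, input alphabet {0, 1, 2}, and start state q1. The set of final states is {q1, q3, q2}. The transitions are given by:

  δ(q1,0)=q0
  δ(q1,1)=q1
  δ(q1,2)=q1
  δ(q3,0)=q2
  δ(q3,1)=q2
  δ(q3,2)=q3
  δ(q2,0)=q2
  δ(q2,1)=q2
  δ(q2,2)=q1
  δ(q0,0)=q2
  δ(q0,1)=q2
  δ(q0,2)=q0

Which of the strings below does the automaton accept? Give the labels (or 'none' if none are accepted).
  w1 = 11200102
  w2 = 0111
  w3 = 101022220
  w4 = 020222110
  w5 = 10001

w1, w2, w5

w1: q1 → q1 → q1 → q1 → q0 → q2 → q2 → q2 → q1  → end q1, accepted
w2: q1 → q0 → q2 → q2 → q2  → end q2, accepted
w3: q1 → q1 → q0 → q2 → q2 → q1 → q1 → q1 → q1 → q0  → end q0, rejected
w4: q1 → q0 → q0 → q2 → q1 → q1 → q1 → q1 → q1 → q0  → end q0, rejected
w5: q1 → q1 → q0 → q2 → q2 → q2  → end q2, accepted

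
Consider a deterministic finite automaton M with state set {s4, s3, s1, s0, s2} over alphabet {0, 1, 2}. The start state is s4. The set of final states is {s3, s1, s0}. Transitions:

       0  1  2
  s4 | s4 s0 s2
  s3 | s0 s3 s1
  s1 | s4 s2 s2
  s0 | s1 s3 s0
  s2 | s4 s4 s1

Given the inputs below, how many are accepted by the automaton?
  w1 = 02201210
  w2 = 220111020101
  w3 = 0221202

w1:
  start at s4
  read '0': s4 → s4
  read '2': s4 → s2
  read '2': s2 → s1
  read '0': s1 → s4
  read '1': s4 → s0
  read '2': s0 → s0
  read '1': s0 → s3
  read '0': s3 → s0
  end s0, accepted
w2:
  start at s4
  read '2': s4 → s2
  read '2': s2 → s1
  read '0': s1 → s4
  read '1': s4 → s0
  read '1': s0 → s3
  read '1': s3 → s3
  read '0': s3 → s0
  read '2': s0 → s0
  read '0': s0 → s1
  read '1': s1 → s2
  read '0': s2 → s4
  read '1': s4 → s0
  end s0, accepted
w3:
  start at s4
  read '0': s4 → s4
  read '2': s4 → s2
  read '2': s2 → s1
  read '1': s1 → s2
  read '2': s2 → s1
  read '0': s1 → s4
  read '2': s4 → s2
  end s2, rejected

2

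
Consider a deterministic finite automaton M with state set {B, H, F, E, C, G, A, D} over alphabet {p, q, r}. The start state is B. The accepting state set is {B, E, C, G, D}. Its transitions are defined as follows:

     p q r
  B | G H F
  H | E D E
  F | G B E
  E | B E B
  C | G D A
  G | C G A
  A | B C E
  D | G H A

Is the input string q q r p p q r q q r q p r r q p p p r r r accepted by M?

Yes

B → H → D → A → B → G → G → A → C → D → A → C → G → A → E → E → B → G → C → A → E → B
End state B is accepting.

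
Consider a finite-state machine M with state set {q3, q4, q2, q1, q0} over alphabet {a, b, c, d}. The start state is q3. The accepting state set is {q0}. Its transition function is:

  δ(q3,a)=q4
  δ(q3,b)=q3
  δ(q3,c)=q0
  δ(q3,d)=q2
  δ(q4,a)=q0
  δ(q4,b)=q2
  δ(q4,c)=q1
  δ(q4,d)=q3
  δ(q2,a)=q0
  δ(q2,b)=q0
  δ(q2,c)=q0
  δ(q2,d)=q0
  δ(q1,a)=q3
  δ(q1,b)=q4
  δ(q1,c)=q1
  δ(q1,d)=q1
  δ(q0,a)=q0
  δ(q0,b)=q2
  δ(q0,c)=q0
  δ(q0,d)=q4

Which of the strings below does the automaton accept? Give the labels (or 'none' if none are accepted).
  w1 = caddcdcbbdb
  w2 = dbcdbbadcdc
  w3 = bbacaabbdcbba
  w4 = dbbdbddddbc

w1: Trace: q3 -c-> q0 -a-> q0 -d-> q4 -d-> q3 -c-> q0 -d-> q4 -c-> q1 -b-> q4 -b-> q2 -d-> q0 -b-> q2  → end q2, rejected
w2: Trace: q3 -d-> q2 -b-> q0 -c-> q0 -d-> q4 -b-> q2 -b-> q0 -a-> q0 -d-> q4 -c-> q1 -d-> q1 -c-> q1  → end q1, rejected
w3: Trace: q3 -b-> q3 -b-> q3 -a-> q4 -c-> q1 -a-> q3 -a-> q4 -b-> q2 -b-> q0 -d-> q4 -c-> q1 -b-> q4 -b-> q2 -a-> q0  → end q0, accepted
w4: Trace: q3 -d-> q2 -b-> q0 -b-> q2 -d-> q0 -b-> q2 -d-> q0 -d-> q4 -d-> q3 -d-> q2 -b-> q0 -c-> q0  → end q0, accepted

w3, w4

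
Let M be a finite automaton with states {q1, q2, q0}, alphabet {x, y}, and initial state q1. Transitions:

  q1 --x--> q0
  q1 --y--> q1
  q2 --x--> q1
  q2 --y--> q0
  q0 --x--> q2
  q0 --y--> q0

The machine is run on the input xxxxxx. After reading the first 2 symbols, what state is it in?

Trace: q1 -x-> q0 -x-> q2
After 2 symbols: q2.

q2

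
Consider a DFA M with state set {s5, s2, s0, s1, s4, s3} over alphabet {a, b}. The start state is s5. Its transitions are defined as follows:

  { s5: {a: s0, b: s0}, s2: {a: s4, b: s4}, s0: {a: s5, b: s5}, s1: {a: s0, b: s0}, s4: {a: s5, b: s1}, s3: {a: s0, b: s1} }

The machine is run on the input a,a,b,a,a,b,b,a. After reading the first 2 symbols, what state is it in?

Trace: s5 -a-> s0 -a-> s5
After 2 symbols: s5.

s5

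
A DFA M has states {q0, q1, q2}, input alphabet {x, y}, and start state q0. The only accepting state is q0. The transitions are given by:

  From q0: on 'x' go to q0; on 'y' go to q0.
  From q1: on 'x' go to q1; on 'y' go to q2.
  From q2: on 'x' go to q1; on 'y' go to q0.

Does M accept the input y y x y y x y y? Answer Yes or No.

Yes

start at q0
read 'y': q0 → q0
read 'y': q0 → q0
read 'x': q0 → q0
read 'y': q0 → q0
read 'y': q0 → q0
read 'x': q0 → q0
read 'y': q0 → q0
read 'y': q0 → q0
End state q0 is accepting.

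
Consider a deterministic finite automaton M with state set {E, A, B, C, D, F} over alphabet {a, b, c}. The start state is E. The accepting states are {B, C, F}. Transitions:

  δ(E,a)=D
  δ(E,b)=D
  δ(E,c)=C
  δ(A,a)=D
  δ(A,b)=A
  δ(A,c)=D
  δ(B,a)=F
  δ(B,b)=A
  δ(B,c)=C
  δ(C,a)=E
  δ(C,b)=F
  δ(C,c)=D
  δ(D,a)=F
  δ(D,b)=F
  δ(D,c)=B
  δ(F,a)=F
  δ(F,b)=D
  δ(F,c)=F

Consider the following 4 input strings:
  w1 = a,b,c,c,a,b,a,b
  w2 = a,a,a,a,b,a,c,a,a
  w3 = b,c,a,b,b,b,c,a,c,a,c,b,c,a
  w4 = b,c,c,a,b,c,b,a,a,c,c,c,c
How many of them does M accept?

w1:
  start at E
  read 'a': E → D
  read 'b': D → F
  read 'c': F → F
  read 'c': F → F
  read 'a': F → F
  read 'b': F → D
  read 'a': D → F
  read 'b': F → D
  end D, rejected
w2:
  start at E
  read 'a': E → D
  read 'a': D → F
  read 'a': F → F
  read 'a': F → F
  read 'b': F → D
  read 'a': D → F
  read 'c': F → F
  read 'a': F → F
  read 'a': F → F
  end F, accepted
w3:
  start at E
  read 'b': E → D
  read 'c': D → B
  read 'a': B → F
  read 'b': F → D
  read 'b': D → F
  read 'b': F → D
  read 'c': D → B
  read 'a': B → F
  read 'c': F → F
  read 'a': F → F
  read 'c': F → F
  read 'b': F → D
  read 'c': D → B
  read 'a': B → F
  end F, accepted
w4:
  start at E
  read 'b': E → D
  read 'c': D → B
  read 'c': B → C
  read 'a': C → E
  read 'b': E → D
  read 'c': D → B
  read 'b': B → A
  read 'a': A → D
  read 'a': D → F
  read 'c': F → F
  read 'c': F → F
  read 'c': F → F
  read 'c': F → F
  end F, accepted

3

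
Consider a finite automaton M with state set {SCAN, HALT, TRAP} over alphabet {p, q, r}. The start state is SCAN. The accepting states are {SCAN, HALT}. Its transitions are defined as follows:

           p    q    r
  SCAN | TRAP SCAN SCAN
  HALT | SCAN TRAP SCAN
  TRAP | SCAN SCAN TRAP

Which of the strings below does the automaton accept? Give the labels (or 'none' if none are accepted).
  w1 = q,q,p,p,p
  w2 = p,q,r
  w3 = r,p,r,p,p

w2

w1: Trace: SCAN -q-> SCAN -q-> SCAN -p-> TRAP -p-> SCAN -p-> TRAP  → end TRAP, rejected
w2: Trace: SCAN -p-> TRAP -q-> SCAN -r-> SCAN  → end SCAN, accepted
w3: Trace: SCAN -r-> SCAN -p-> TRAP -r-> TRAP -p-> SCAN -p-> TRAP  → end TRAP, rejected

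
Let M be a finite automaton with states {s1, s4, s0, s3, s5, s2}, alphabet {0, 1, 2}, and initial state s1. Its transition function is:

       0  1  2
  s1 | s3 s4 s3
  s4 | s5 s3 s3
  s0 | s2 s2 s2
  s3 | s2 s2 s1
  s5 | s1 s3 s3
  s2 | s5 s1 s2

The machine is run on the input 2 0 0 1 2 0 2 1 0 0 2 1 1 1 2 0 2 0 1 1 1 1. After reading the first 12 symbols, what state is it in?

s1 → s3 → s2 → s5 → s3 → s1 → s3 → s1 → s4 → s5 → s1 → s3 → s2
After 12 symbols: s2.

s2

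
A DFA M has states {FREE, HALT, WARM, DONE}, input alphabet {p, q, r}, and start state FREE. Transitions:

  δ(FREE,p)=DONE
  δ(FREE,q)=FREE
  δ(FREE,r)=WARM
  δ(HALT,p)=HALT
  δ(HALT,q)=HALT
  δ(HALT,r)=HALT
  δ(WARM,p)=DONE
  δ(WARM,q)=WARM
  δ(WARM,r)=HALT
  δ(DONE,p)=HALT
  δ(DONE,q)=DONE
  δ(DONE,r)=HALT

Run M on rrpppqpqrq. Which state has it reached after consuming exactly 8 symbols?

start at FREE
read 'r': FREE → WARM
read 'r': WARM → HALT
read 'p': HALT → HALT
read 'p': HALT → HALT
read 'p': HALT → HALT
read 'q': HALT → HALT
read 'p': HALT → HALT
read 'q': HALT → HALT
After 8 symbols: HALT.

HALT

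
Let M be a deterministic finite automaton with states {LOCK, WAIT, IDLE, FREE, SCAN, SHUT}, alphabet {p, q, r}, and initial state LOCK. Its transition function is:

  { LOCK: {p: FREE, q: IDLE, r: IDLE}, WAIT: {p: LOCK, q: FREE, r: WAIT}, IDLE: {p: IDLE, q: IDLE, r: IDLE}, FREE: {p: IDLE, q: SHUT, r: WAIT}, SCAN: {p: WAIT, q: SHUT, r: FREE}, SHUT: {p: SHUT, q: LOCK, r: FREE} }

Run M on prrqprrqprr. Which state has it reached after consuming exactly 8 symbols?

start at LOCK
read 'p': LOCK → FREE
read 'r': FREE → WAIT
read 'r': WAIT → WAIT
read 'q': WAIT → FREE
read 'p': FREE → IDLE
read 'r': IDLE → IDLE
read 'r': IDLE → IDLE
read 'q': IDLE → IDLE
After 8 symbols: IDLE.

IDLE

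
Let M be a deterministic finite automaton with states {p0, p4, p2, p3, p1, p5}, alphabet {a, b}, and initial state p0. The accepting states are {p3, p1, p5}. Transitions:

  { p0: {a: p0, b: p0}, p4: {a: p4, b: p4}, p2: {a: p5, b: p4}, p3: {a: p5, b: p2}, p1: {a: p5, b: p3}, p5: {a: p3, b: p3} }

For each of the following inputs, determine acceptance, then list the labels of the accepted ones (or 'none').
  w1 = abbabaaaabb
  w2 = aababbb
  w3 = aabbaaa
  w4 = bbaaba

none

w1:
  start at p0
  read 'a': p0 → p0
  read 'b': p0 → p0
  read 'b': p0 → p0
  read 'a': p0 → p0
  read 'b': p0 → p0
  read 'a': p0 → p0
  read 'a': p0 → p0
  read 'a': p0 → p0
  read 'a': p0 → p0
  read 'b': p0 → p0
  read 'b': p0 → p0
  end p0, rejected
w2:
  start at p0
  read 'a': p0 → p0
  read 'a': p0 → p0
  read 'b': p0 → p0
  read 'a': p0 → p0
  read 'b': p0 → p0
  read 'b': p0 → p0
  read 'b': p0 → p0
  end p0, rejected
w3:
  start at p0
  read 'a': p0 → p0
  read 'a': p0 → p0
  read 'b': p0 → p0
  read 'b': p0 → p0
  read 'a': p0 → p0
  read 'a': p0 → p0
  read 'a': p0 → p0
  end p0, rejected
w4:
  start at p0
  read 'b': p0 → p0
  read 'b': p0 → p0
  read 'a': p0 → p0
  read 'a': p0 → p0
  read 'b': p0 → p0
  read 'a': p0 → p0
  end p0, rejected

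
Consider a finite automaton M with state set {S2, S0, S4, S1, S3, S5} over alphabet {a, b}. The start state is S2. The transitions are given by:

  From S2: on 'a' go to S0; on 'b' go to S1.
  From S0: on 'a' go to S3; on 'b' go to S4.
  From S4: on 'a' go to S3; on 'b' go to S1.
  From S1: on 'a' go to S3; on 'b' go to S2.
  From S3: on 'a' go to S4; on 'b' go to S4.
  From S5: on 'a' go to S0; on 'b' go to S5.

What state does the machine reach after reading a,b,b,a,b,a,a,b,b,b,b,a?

S2 → S0 → S4 → S1 → S3 → S4 → S3 → S4 → S1 → S2 → S1 → S2 → S0

S0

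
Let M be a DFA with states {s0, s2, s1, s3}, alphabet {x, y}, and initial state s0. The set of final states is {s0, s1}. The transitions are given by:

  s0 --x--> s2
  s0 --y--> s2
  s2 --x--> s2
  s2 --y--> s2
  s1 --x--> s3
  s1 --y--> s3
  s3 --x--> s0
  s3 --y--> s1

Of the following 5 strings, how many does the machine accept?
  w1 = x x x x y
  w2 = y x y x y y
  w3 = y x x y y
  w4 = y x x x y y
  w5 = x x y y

0

w1: Trace: s0 -x-> s2 -x-> s2 -x-> s2 -x-> s2 -y-> s2  → end s2, rejected
w2: Trace: s0 -y-> s2 -x-> s2 -y-> s2 -x-> s2 -y-> s2 -y-> s2  → end s2, rejected
w3: Trace: s0 -y-> s2 -x-> s2 -x-> s2 -y-> s2 -y-> s2  → end s2, rejected
w4: Trace: s0 -y-> s2 -x-> s2 -x-> s2 -x-> s2 -y-> s2 -y-> s2  → end s2, rejected
w5: Trace: s0 -x-> s2 -x-> s2 -y-> s2 -y-> s2  → end s2, rejected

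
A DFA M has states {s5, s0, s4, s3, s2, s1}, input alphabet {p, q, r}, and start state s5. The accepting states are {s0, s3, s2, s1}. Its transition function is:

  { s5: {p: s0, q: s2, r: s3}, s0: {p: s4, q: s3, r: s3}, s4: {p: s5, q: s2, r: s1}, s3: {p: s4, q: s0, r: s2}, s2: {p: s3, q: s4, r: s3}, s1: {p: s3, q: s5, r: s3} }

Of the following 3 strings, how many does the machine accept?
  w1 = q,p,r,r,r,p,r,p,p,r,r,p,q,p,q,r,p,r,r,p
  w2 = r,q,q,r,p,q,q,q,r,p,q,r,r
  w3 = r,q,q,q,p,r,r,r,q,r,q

1

w1: s5 → s2 → s3 → s2 → s3 → s2 → s3 → s2 → s3 → s4 → s1 → s3 → s4 → s2 → s3 → s0 → s3 → s4 → s1 → s3 → s4  → end s4, rejected
w2: s5 → s3 → s0 → s3 → s2 → s3 → s0 → s3 → s0 → s3 → s4 → s2 → s3 → s2  → end s2, accepted
w3: s5 → s3 → s0 → s3 → s0 → s4 → s1 → s3 → s2 → s4 → s1 → s5  → end s5, rejected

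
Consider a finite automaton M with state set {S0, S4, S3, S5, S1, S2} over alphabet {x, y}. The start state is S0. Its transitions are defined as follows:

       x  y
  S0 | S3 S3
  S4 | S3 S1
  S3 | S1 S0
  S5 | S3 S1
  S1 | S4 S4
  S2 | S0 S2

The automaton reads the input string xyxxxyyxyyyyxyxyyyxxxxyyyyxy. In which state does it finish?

S4

start at S0
read 'x': S0 → S3
read 'y': S3 → S0
read 'x': S0 → S3
read 'x': S3 → S1
read 'x': S1 → S4
read 'y': S4 → S1
read 'y': S1 → S4
read 'x': S4 → S3
read 'y': S3 → S0
read 'y': S0 → S3
read 'y': S3 → S0
read 'y': S0 → S3
read 'x': S3 → S1
read 'y': S1 → S4
read 'x': S4 → S3
read 'y': S3 → S0
read 'y': S0 → S3
read 'y': S3 → S0
read 'x': S0 → S3
read 'x': S3 → S1
read 'x': S1 → S4
read 'x': S4 → S3
read 'y': S3 → S0
read 'y': S0 → S3
read 'y': S3 → S0
read 'y': S0 → S3
read 'x': S3 → S1
read 'y': S1 → S4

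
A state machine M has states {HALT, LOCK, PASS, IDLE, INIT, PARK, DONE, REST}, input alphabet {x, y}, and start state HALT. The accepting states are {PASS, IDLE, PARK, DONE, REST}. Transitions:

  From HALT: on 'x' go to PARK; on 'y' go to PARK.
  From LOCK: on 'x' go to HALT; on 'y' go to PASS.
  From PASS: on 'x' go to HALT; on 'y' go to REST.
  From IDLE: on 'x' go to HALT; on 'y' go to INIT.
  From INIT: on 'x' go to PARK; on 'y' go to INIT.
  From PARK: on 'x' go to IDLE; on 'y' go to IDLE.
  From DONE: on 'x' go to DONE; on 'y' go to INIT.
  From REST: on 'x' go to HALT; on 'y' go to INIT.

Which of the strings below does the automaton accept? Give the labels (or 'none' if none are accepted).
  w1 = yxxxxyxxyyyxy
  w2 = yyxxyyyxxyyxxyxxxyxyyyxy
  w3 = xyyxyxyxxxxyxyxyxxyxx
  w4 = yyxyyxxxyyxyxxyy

w1, w2

w1:
  start at HALT
  read 'y': HALT → PARK
  read 'x': PARK → IDLE
  read 'x': IDLE → HALT
  read 'x': HALT → PARK
  read 'x': PARK → IDLE
  read 'y': IDLE → INIT
  read 'x': INIT → PARK
  read 'x': PARK → IDLE
  read 'y': IDLE → INIT
  read 'y': INIT → INIT
  read 'y': INIT → INIT
  read 'x': INIT → PARK
  read 'y': PARK → IDLE
  end IDLE, accepted
w2:
  start at HALT
  read 'y': HALT → PARK
  read 'y': PARK → IDLE
  read 'x': IDLE → HALT
  read 'x': HALT → PARK
  read 'y': PARK → IDLE
  read 'y': IDLE → INIT
  read 'y': INIT → INIT
  read 'x': INIT → PARK
  read 'x': PARK → IDLE
  read 'y': IDLE → INIT
  read 'y': INIT → INIT
  read 'x': INIT → PARK
  read 'x': PARK → IDLE
  read 'y': IDLE → INIT
  read 'x': INIT → PARK
  read 'x': PARK → IDLE
  read 'x': IDLE → HALT
  read 'y': HALT → PARK
  read 'x': PARK → IDLE
  read 'y': IDLE → INIT
  read 'y': INIT → INIT
  read 'y': INIT → INIT
  read 'x': INIT → PARK
  read 'y': PARK → IDLE
  end IDLE, accepted
w3:
  start at HALT
  read 'x': HALT → PARK
  read 'y': PARK → IDLE
  read 'y': IDLE → INIT
  read 'x': INIT → PARK
  read 'y': PARK → IDLE
  read 'x': IDLE → HALT
  read 'y': HALT → PARK
  read 'x': PARK → IDLE
  read 'x': IDLE → HALT
  read 'x': HALT → PARK
  read 'x': PARK → IDLE
  read 'y': IDLE → INIT
  read 'x': INIT → PARK
  read 'y': PARK → IDLE
  read 'x': IDLE → HALT
  read 'y': HALT → PARK
  read 'x': PARK → IDLE
  read 'x': IDLE → HALT
  read 'y': HALT → PARK
  read 'x': PARK → IDLE
  read 'x': IDLE → HALT
  end HALT, rejected
w4:
  start at HALT
  read 'y': HALT → PARK
  read 'y': PARK → IDLE
  read 'x': IDLE → HALT
  read 'y': HALT → PARK
  read 'y': PARK → IDLE
  read 'x': IDLE → HALT
  read 'x': HALT → PARK
  read 'x': PARK → IDLE
  read 'y': IDLE → INIT
  read 'y': INIT → INIT
  read 'x': INIT → PARK
  read 'y': PARK → IDLE
  read 'x': IDLE → HALT
  read 'x': HALT → PARK
  read 'y': PARK → IDLE
  read 'y': IDLE → INIT
  end INIT, rejected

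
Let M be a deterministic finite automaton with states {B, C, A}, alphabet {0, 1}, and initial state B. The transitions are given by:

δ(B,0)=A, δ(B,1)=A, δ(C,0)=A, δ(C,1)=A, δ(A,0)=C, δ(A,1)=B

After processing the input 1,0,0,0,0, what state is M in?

A

start at B
read '1': B → A
read '0': A → C
read '0': C → A
read '0': A → C
read '0': C → A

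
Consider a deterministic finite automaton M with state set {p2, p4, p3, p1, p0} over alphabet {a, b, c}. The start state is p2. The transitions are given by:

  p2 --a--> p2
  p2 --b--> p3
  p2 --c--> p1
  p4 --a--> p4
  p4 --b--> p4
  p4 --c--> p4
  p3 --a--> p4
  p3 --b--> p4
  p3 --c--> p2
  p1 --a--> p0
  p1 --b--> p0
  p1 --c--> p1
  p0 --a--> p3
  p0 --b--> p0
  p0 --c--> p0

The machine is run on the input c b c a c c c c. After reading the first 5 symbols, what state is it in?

Trace: p2 -c-> p1 -b-> p0 -c-> p0 -a-> p3 -c-> p2
After 5 symbols: p2.

p2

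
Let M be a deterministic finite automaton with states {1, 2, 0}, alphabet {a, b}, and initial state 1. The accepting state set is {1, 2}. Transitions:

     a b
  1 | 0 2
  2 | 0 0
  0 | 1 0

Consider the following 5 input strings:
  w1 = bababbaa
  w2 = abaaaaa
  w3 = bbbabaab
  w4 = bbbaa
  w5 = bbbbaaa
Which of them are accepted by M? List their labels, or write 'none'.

w1:
  start at 1
  read 'b': 1 → 2
  read 'a': 2 → 0
  read 'b': 0 → 0
  read 'a': 0 → 1
  read 'b': 1 → 2
  read 'b': 2 → 0
  read 'a': 0 → 1
  read 'a': 1 → 0
  end 0, rejected
w2:
  start at 1
  read 'a': 1 → 0
  read 'b': 0 → 0
  read 'a': 0 → 1
  read 'a': 1 → 0
  read 'a': 0 → 1
  read 'a': 1 → 0
  read 'a': 0 → 1
  end 1, accepted
w3:
  start at 1
  read 'b': 1 → 2
  read 'b': 2 → 0
  read 'b': 0 → 0
  read 'a': 0 → 1
  read 'b': 1 → 2
  read 'a': 2 → 0
  read 'a': 0 → 1
  read 'b': 1 → 2
  end 2, accepted
w4:
  start at 1
  read 'b': 1 → 2
  read 'b': 2 → 0
  read 'b': 0 → 0
  read 'a': 0 → 1
  read 'a': 1 → 0
  end 0, rejected
w5:
  start at 1
  read 'b': 1 → 2
  read 'b': 2 → 0
  read 'b': 0 → 0
  read 'b': 0 → 0
  read 'a': 0 → 1
  read 'a': 1 → 0
  read 'a': 0 → 1
  end 1, accepted

w2, w3, w5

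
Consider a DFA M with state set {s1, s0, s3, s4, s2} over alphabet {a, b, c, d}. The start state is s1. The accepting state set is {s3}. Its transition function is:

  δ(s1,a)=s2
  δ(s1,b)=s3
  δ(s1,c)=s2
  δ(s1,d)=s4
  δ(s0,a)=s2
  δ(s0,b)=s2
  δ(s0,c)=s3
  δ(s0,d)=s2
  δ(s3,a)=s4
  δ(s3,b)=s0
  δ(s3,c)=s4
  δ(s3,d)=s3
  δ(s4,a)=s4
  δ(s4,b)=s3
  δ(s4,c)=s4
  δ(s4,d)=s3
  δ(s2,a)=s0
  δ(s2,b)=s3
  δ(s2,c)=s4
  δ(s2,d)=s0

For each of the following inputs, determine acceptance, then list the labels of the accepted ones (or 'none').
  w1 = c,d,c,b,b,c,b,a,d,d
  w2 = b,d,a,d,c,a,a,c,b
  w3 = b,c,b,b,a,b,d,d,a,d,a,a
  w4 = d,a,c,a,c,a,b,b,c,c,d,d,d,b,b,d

w1, w2

w1: s1 → s2 → s0 → s3 → s0 → s2 → s4 → s3 → s4 → s3 → s3  → end s3, accepted
w2: s1 → s3 → s3 → s4 → s3 → s4 → s4 → s4 → s4 → s3  → end s3, accepted
w3: s1 → s3 → s4 → s3 → s0 → s2 → s3 → s3 → s3 → s4 → s3 → s4 → s4  → end s4, rejected
w4: s1 → s4 → s4 → s4 → s4 → s4 → s4 → s3 → s0 → s3 → s4 → s3 → s3 → s3 → s0 → s2 → s0  → end s0, rejected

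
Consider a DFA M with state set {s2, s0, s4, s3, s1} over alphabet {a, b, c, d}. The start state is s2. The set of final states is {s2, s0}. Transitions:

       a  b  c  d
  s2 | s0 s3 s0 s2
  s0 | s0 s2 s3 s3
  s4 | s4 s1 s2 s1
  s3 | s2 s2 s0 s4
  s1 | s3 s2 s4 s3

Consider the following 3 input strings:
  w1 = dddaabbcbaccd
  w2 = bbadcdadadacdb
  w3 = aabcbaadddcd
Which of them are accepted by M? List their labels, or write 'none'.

w2

w1:
  start at s2
  read 'd': s2 → s2
  read 'd': s2 → s2
  read 'd': s2 → s2
  read 'a': s2 → s0
  read 'a': s0 → s0
  read 'b': s0 → s2
  read 'b': s2 → s3
  read 'c': s3 → s0
  read 'b': s0 → s2
  read 'a': s2 → s0
  read 'c': s0 → s3
  read 'c': s3 → s0
  read 'd': s0 → s3
  end s3, rejected
w2:
  start at s2
  read 'b': s2 → s3
  read 'b': s3 → s2
  read 'a': s2 → s0
  read 'd': s0 → s3
  read 'c': s3 → s0
  read 'd': s0 → s3
  read 'a': s3 → s2
  read 'd': s2 → s2
  read 'a': s2 → s0
  read 'd': s0 → s3
  read 'a': s3 → s2
  read 'c': s2 → s0
  read 'd': s0 → s3
  read 'b': s3 → s2
  end s2, accepted
w3:
  start at s2
  read 'a': s2 → s0
  read 'a': s0 → s0
  read 'b': s0 → s2
  read 'c': s2 → s0
  read 'b': s0 → s2
  read 'a': s2 → s0
  read 'a': s0 → s0
  read 'd': s0 → s3
  read 'd': s3 → s4
  read 'd': s4 → s1
  read 'c': s1 → s4
  read 'd': s4 → s1
  end s1, rejected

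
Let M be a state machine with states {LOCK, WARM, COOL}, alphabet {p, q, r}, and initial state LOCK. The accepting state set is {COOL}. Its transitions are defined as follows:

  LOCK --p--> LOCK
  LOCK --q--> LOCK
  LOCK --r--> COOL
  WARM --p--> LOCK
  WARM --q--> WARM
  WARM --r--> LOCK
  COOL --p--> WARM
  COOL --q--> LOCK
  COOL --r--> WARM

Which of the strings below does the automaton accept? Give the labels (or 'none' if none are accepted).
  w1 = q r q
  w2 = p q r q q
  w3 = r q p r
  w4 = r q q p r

w1:
  start at LOCK
  read 'q': LOCK → LOCK
  read 'r': LOCK → COOL
  read 'q': COOL → LOCK
  end LOCK, rejected
w2:
  start at LOCK
  read 'p': LOCK → LOCK
  read 'q': LOCK → LOCK
  read 'r': LOCK → COOL
  read 'q': COOL → LOCK
  read 'q': LOCK → LOCK
  end LOCK, rejected
w3:
  start at LOCK
  read 'r': LOCK → COOL
  read 'q': COOL → LOCK
  read 'p': LOCK → LOCK
  read 'r': LOCK → COOL
  end COOL, accepted
w4:
  start at LOCK
  read 'r': LOCK → COOL
  read 'q': COOL → LOCK
  read 'q': LOCK → LOCK
  read 'p': LOCK → LOCK
  read 'r': LOCK → COOL
  end COOL, accepted

w3, w4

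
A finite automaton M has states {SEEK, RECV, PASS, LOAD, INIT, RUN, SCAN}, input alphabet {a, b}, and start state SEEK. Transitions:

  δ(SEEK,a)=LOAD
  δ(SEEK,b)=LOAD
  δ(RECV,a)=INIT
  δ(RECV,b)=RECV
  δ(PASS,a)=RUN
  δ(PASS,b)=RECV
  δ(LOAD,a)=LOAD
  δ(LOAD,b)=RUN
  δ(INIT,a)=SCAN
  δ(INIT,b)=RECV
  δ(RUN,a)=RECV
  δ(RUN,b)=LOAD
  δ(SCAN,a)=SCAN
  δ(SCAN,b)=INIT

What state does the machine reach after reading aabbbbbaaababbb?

SEEK → LOAD → LOAD → RUN → LOAD → RUN → LOAD → RUN → RECV → INIT → SCAN → INIT → SCAN → INIT → RECV → RECV

RECV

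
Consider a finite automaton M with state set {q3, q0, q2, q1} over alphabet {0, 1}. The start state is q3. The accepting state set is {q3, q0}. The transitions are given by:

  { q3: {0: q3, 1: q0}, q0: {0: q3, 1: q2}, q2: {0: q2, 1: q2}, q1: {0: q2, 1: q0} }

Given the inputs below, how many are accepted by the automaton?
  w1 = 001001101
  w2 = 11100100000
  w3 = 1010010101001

1

w1:
  start at q3
  read '0': q3 → q3
  read '0': q3 → q3
  read '1': q3 → q0
  read '0': q0 → q3
  read '0': q3 → q3
  read '1': q3 → q0
  read '1': q0 → q2
  read '0': q2 → q2
  read '1': q2 → q2
  end q2, rejected
w2:
  start at q3
  read '1': q3 → q0
  read '1': q0 → q2
  read '1': q2 → q2
  read '0': q2 → q2
  read '0': q2 → q2
  read '1': q2 → q2
  read '0': q2 → q2
  read '0': q2 → q2
  read '0': q2 → q2
  read '0': q2 → q2
  read '0': q2 → q2
  end q2, rejected
w3:
  start at q3
  read '1': q3 → q0
  read '0': q0 → q3
  read '1': q3 → q0
  read '0': q0 → q3
  read '0': q3 → q3
  read '1': q3 → q0
  read '0': q0 → q3
  read '1': q3 → q0
  read '0': q0 → q3
  read '1': q3 → q0
  read '0': q0 → q3
  read '0': q3 → q3
  read '1': q3 → q0
  end q0, accepted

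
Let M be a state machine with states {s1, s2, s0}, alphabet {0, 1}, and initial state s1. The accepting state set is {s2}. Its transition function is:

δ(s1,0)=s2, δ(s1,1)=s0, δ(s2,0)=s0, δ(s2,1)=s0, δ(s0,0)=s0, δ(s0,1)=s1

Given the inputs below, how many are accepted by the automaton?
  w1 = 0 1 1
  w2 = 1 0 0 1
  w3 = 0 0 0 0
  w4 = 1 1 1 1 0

1

w1:
  start at s1
  read '0': s1 → s2
  read '1': s2 → s0
  read '1': s0 → s1
  end s1, rejected
w2:
  start at s1
  read '1': s1 → s0
  read '0': s0 → s0
  read '0': s0 → s0
  read '1': s0 → s1
  end s1, rejected
w3:
  start at s1
  read '0': s1 → s2
  read '0': s2 → s0
  read '0': s0 → s0
  read '0': s0 → s0
  end s0, rejected
w4:
  start at s1
  read '1': s1 → s0
  read '1': s0 → s1
  read '1': s1 → s0
  read '1': s0 → s1
  read '0': s1 → s2
  end s2, accepted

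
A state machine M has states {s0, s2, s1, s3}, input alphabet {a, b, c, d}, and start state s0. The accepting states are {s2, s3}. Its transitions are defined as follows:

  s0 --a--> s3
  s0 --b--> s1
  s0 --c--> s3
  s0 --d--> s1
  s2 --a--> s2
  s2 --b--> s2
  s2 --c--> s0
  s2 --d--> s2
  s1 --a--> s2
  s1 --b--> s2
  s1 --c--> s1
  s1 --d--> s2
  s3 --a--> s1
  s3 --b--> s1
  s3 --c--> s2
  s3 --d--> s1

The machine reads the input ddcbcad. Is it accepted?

Yes

start at s0
read 'd': s0 → s1
read 'd': s1 → s2
read 'c': s2 → s0
read 'b': s0 → s1
read 'c': s1 → s1
read 'a': s1 → s2
read 'd': s2 → s2
End state s2 is accepting.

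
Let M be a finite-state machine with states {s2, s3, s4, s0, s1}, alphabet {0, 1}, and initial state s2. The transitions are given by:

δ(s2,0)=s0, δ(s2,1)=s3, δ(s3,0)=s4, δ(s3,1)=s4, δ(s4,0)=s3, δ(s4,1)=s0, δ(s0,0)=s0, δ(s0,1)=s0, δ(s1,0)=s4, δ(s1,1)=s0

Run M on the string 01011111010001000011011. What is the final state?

start at s2
read '0': s2 → s0
read '1': s0 → s0
read '0': s0 → s0
read '1': s0 → s0
read '1': s0 → s0
read '1': s0 → s0
read '1': s0 → s0
read '1': s0 → s0
read '0': s0 → s0
read '1': s0 → s0
read '0': s0 → s0
read '0': s0 → s0
read '0': s0 → s0
read '1': s0 → s0
read '0': s0 → s0
read '0': s0 → s0
read '0': s0 → s0
read '0': s0 → s0
read '1': s0 → s0
read '1': s0 → s0
read '0': s0 → s0
read '1': s0 → s0
read '1': s0 → s0

s0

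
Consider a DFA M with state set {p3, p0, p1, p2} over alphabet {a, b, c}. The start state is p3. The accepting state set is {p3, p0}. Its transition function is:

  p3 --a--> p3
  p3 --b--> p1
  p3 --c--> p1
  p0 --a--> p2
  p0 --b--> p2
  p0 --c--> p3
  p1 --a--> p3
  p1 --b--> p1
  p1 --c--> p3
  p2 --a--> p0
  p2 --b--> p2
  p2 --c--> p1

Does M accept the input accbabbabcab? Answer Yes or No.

No

Trace: p3 -a-> p3 -c-> p1 -c-> p3 -b-> p1 -a-> p3 -b-> p1 -b-> p1 -a-> p3 -b-> p1 -c-> p3 -a-> p3 -b-> p1
End state p1 is not accepting.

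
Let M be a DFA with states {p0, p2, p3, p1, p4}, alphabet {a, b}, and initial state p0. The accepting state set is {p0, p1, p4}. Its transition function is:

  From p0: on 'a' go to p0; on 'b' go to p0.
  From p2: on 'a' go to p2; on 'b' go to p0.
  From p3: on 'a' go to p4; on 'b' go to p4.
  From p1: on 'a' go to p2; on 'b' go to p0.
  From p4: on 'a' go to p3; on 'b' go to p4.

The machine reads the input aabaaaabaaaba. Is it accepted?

start at p0
read 'a': p0 → p0
read 'a': p0 → p0
read 'b': p0 → p0
read 'a': p0 → p0
read 'a': p0 → p0
read 'a': p0 → p0
read 'a': p0 → p0
read 'b': p0 → p0
read 'a': p0 → p0
read 'a': p0 → p0
read 'a': p0 → p0
read 'b': p0 → p0
read 'a': p0 → p0
End state p0 is accepting.

Yes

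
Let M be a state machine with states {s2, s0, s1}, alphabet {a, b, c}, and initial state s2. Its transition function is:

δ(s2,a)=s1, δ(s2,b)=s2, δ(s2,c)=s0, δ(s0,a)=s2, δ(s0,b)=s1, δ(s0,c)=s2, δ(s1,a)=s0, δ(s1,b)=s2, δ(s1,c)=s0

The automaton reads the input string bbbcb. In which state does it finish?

Trace: s2 -b-> s2 -b-> s2 -b-> s2 -c-> s0 -b-> s1

s1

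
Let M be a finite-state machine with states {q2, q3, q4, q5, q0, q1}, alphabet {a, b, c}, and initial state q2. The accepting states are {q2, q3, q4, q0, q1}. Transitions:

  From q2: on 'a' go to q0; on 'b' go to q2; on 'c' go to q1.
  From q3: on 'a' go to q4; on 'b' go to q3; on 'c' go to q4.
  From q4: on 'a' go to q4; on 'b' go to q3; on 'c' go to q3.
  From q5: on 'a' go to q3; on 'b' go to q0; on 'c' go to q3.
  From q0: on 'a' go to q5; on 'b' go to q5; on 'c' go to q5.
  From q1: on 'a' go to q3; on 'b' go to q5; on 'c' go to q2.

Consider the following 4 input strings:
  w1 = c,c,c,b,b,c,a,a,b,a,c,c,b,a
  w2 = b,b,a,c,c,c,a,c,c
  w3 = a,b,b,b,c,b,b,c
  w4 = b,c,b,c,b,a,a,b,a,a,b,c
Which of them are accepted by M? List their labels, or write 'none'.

w1:
  start at q2
  read 'c': q2 → q1
  read 'c': q1 → q2
  read 'c': q2 → q1
  read 'b': q1 → q5
  read 'b': q5 → q0
  read 'c': q0 → q5
  read 'a': q5 → q3
  read 'a': q3 → q4
  read 'b': q4 → q3
  read 'a': q3 → q4
  read 'c': q4 → q3
  read 'c': q3 → q4
  read 'b': q4 → q3
  read 'a': q3 → q4
  end q4, accepted
w2:
  start at q2
  read 'b': q2 → q2
  read 'b': q2 → q2
  read 'a': q2 → q0
  read 'c': q0 → q5
  read 'c': q5 → q3
  read 'c': q3 → q4
  read 'a': q4 → q4
  read 'c': q4 → q3
  read 'c': q3 → q4
  end q4, accepted
w3:
  start at q2
  read 'a': q2 → q0
  read 'b': q0 → q5
  read 'b': q5 → q0
  read 'b': q0 → q5
  read 'c': q5 → q3
  read 'b': q3 → q3
  read 'b': q3 → q3
  read 'c': q3 → q4
  end q4, accepted
w4:
  start at q2
  read 'b': q2 → q2
  read 'c': q2 → q1
  read 'b': q1 → q5
  read 'c': q5 → q3
  read 'b': q3 → q3
  read 'a': q3 → q4
  read 'a': q4 → q4
  read 'b': q4 → q3
  read 'a': q3 → q4
  read 'a': q4 → q4
  read 'b': q4 → q3
  read 'c': q3 → q4
  end q4, accepted

w1, w2, w3, w4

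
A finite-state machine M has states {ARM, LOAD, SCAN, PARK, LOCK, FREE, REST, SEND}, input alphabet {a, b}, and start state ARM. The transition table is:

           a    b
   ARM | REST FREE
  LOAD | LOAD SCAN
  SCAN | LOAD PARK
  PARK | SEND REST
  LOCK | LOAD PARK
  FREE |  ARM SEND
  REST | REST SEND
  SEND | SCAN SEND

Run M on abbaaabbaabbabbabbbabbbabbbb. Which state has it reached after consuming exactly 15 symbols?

Trace: ARM -a-> REST -b-> SEND -b-> SEND -a-> SCAN -a-> LOAD -a-> LOAD -b-> SCAN -b-> PARK -a-> SEND -a-> SCAN -b-> PARK -b-> REST -a-> REST -b-> SEND -b-> SEND
After 15 symbols: SEND.

SEND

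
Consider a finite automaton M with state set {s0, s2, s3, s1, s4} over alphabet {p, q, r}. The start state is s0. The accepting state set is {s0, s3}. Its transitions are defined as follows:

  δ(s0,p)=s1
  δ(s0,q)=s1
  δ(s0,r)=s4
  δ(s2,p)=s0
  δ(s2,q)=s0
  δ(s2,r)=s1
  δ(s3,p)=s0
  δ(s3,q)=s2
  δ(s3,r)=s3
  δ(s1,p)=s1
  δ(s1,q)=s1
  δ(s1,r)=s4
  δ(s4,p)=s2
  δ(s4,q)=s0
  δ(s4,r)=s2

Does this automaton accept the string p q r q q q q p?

No

start at s0
read 'p': s0 → s1
read 'q': s1 → s1
read 'r': s1 → s4
read 'q': s4 → s0
read 'q': s0 → s1
read 'q': s1 → s1
read 'q': s1 → s1
read 'p': s1 → s1
End state s1 is not accepting.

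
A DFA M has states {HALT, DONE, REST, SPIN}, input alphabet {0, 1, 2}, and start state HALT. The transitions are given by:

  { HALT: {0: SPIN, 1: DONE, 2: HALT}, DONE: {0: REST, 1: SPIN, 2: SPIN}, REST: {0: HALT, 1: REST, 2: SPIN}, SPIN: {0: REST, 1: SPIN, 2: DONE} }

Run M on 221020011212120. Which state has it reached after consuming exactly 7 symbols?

HALT

HALT → HALT → HALT → DONE → REST → SPIN → REST → HALT
After 7 symbols: HALT.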